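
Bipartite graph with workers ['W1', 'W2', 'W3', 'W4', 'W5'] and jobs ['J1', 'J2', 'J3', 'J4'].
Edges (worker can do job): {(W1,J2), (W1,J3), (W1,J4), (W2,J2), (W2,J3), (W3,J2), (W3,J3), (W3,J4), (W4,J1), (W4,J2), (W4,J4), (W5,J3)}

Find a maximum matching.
Matching: {(W1,J4), (W2,J2), (W3,J3), (W4,J1)}

Maximum matching (size 4):
  W1 → J4
  W2 → J2
  W3 → J3
  W4 → J1

Each worker is assigned to at most one job, and each job to at most one worker.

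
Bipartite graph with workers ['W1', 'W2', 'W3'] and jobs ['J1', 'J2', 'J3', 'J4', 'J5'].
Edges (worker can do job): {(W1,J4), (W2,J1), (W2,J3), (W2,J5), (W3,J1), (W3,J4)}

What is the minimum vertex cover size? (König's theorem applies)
Minimum vertex cover size = 3

By König's theorem: in bipartite graphs,
min vertex cover = max matching = 3

Maximum matching has size 3, so minimum vertex cover also has size 3.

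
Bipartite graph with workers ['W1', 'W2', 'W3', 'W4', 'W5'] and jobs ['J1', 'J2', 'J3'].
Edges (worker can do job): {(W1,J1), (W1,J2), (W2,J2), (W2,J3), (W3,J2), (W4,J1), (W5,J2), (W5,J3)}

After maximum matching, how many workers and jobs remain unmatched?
Unmatched: 2 workers, 0 jobs

Maximum matching size: 3
Workers: 5 total, 3 matched, 2 unmatched
Jobs: 3 total, 3 matched, 0 unmatched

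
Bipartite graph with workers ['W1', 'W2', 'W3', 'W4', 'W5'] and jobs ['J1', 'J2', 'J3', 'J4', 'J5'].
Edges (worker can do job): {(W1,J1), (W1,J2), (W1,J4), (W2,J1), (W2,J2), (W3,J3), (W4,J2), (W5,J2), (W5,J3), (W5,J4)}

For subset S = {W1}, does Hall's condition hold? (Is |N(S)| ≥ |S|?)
Yes: |N(S)| = 3, |S| = 1

Subset S = {W1}
Neighbors N(S) = {J1, J2, J4}

|N(S)| = 3, |S| = 1
Hall's condition: |N(S)| ≥ |S| is satisfied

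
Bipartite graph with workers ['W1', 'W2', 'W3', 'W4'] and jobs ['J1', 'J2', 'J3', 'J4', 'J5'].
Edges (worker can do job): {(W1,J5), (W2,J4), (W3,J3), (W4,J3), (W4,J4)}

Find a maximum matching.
Matching: {(W1,J5), (W3,J3), (W4,J4)}

Maximum matching (size 3):
  W1 → J5
  W3 → J3
  W4 → J4

Each worker is assigned to at most one job, and each job to at most one worker.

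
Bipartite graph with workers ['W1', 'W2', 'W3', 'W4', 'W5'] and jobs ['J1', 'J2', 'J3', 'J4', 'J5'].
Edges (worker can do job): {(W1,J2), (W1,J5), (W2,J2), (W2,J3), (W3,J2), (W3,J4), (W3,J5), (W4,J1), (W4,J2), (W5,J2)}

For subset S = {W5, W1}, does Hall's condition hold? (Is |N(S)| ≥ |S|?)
Yes: |N(S)| = 2, |S| = 2

Subset S = {W5, W1}
Neighbors N(S) = {J2, J5}

|N(S)| = 2, |S| = 2
Hall's condition: |N(S)| ≥ |S| is satisfied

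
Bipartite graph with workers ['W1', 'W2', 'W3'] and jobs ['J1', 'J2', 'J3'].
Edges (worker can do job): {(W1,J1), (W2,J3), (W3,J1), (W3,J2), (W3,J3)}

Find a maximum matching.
Matching: {(W1,J1), (W2,J3), (W3,J2)}

Maximum matching (size 3):
  W1 → J1
  W2 → J3
  W3 → J2

Each worker is assigned to at most one job, and each job to at most one worker.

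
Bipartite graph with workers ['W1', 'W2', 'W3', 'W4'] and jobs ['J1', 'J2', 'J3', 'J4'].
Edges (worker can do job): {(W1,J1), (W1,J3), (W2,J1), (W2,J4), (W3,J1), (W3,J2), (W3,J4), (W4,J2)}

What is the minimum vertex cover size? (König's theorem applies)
Minimum vertex cover size = 4

By König's theorem: in bipartite graphs,
min vertex cover = max matching = 4

Maximum matching has size 4, so minimum vertex cover also has size 4.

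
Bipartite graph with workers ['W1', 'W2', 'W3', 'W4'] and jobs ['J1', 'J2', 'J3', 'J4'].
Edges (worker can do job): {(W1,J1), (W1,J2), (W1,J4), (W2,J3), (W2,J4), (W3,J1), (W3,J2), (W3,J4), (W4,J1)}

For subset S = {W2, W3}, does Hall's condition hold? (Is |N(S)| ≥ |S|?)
Yes: |N(S)| = 4, |S| = 2

Subset S = {W2, W3}
Neighbors N(S) = {J1, J2, J3, J4}

|N(S)| = 4, |S| = 2
Hall's condition: |N(S)| ≥ |S| is satisfied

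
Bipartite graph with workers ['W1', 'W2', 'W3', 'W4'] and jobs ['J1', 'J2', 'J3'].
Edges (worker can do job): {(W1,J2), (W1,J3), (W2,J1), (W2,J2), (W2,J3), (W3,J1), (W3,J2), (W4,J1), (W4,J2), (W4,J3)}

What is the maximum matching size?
Maximum matching size = 3

Maximum matching: {(W2,J1), (W3,J2), (W4,J3)}
Size: 3

This assigns 3 workers to 3 distinct jobs.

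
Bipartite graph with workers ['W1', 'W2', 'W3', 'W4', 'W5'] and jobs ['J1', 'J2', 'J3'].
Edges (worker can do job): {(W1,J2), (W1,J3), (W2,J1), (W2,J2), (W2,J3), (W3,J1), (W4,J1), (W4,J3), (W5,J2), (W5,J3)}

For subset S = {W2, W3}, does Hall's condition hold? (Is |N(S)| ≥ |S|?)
Yes: |N(S)| = 3, |S| = 2

Subset S = {W2, W3}
Neighbors N(S) = {J1, J2, J3}

|N(S)| = 3, |S| = 2
Hall's condition: |N(S)| ≥ |S| is satisfied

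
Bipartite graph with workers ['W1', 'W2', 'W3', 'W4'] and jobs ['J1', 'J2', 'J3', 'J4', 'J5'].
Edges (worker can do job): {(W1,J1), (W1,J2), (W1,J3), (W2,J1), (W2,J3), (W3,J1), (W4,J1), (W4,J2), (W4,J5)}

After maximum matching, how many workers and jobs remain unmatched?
Unmatched: 0 workers, 1 jobs

Maximum matching size: 4
Workers: 4 total, 4 matched, 0 unmatched
Jobs: 5 total, 4 matched, 1 unmatched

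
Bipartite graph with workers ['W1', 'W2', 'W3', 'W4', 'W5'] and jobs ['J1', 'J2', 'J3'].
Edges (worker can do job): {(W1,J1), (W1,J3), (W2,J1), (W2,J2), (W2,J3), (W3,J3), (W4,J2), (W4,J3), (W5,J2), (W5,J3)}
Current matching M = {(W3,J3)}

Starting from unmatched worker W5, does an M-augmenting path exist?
Yes: W5 → J2

An M-augmenting path alternates non-matching / matching edges, starting and ending at unmatched vertices.
Path: W5 → J2
(J2 is unmatched in M, so the path is augmenting.)
Flipping edges along this path would increase |M| from 1 to 2.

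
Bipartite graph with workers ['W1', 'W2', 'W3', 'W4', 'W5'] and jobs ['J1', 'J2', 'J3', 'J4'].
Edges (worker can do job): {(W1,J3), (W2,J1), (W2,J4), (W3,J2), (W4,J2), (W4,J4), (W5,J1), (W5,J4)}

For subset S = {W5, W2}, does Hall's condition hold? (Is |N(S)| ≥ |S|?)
Yes: |N(S)| = 2, |S| = 2

Subset S = {W5, W2}
Neighbors N(S) = {J1, J4}

|N(S)| = 2, |S| = 2
Hall's condition: |N(S)| ≥ |S| is satisfied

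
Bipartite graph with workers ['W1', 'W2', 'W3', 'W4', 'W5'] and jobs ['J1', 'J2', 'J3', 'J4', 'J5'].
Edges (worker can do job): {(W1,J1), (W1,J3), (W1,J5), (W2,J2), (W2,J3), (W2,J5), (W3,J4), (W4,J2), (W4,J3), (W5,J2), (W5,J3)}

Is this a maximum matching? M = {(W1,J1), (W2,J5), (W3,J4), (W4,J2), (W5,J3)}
Yes, size 5 is maximum

Proposed matching has size 5.
Maximum matching size for this graph: 5.

This is a maximum matching.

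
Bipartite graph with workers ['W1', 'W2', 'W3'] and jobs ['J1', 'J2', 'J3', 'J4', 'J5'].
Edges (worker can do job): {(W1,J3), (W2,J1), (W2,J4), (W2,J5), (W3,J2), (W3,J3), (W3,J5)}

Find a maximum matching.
Matching: {(W1,J3), (W2,J4), (W3,J5)}

Maximum matching (size 3):
  W1 → J3
  W2 → J4
  W3 → J5

Each worker is assigned to at most one job, and each job to at most one worker.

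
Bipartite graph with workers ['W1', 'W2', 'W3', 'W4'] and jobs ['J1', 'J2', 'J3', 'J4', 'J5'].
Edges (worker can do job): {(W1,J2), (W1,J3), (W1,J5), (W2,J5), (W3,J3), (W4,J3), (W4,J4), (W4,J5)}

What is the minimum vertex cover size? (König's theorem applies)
Minimum vertex cover size = 4

By König's theorem: in bipartite graphs,
min vertex cover = max matching = 4

Maximum matching has size 4, so minimum vertex cover also has size 4.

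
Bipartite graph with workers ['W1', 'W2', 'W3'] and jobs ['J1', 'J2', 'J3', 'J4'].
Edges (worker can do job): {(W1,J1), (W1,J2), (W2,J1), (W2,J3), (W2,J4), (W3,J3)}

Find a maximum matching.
Matching: {(W1,J1), (W2,J4), (W3,J3)}

Maximum matching (size 3):
  W1 → J1
  W2 → J4
  W3 → J3

Each worker is assigned to at most one job, and each job to at most one worker.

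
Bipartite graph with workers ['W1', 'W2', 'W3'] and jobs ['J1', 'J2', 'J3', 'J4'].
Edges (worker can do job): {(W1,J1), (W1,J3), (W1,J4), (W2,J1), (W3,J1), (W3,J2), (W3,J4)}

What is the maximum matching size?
Maximum matching size = 3

Maximum matching: {(W1,J3), (W2,J1), (W3,J2)}
Size: 3

This assigns 3 workers to 3 distinct jobs.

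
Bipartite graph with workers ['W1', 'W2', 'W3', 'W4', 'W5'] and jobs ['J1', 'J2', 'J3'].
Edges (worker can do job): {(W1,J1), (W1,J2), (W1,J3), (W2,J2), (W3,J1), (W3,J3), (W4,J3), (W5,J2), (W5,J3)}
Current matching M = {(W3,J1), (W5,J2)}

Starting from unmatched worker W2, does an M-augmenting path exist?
Yes: W2 → J2 → W5 → J3

An M-augmenting path alternates non-matching / matching edges, starting and ending at unmatched vertices.
Path: W2 → J2 → W5 → J3
(J3 is unmatched in M, so the path is augmenting.)
Flipping edges along this path would increase |M| from 2 to 3.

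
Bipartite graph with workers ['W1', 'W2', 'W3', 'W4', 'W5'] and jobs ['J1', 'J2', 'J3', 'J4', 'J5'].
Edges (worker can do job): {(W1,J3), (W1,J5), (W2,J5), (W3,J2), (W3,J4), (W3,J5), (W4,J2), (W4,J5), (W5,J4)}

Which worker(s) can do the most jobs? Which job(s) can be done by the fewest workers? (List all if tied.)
Most versatile: W3 (3 jobs); Least covered: J1 (0 workers)

Worker degrees (jobs they can do): W1:2, W2:1, W3:3, W4:2, W5:1
Job degrees (workers who can do it): J1:0, J2:2, J3:1, J4:2, J5:4

Maximum worker degree is 3, achieved by: W3
Minimum job degree is 0, achieved by: J1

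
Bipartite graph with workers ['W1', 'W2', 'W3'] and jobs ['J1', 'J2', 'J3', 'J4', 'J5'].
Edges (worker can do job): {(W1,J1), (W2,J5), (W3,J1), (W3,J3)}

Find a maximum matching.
Matching: {(W1,J1), (W2,J5), (W3,J3)}

Maximum matching (size 3):
  W1 → J1
  W2 → J5
  W3 → J3

Each worker is assigned to at most one job, and each job to at most one worker.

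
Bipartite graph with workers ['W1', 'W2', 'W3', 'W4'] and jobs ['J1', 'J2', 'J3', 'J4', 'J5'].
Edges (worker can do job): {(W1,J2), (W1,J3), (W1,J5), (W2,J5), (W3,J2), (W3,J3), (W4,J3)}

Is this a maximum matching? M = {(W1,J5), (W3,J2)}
No, size 2 is not maximum

Proposed matching has size 2.
Maximum matching size for this graph: 3.

This is NOT maximum - can be improved to size 3.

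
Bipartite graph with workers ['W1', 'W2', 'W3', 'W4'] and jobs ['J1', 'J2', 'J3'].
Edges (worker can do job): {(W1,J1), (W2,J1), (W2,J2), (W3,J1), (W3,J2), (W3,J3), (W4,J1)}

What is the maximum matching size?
Maximum matching size = 3

Maximum matching: {(W2,J2), (W3,J3), (W4,J1)}
Size: 3

This assigns 3 workers to 3 distinct jobs.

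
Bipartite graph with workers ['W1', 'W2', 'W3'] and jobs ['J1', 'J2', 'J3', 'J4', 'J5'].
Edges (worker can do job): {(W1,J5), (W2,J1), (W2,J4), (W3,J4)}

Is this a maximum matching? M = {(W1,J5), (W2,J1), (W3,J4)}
Yes, size 3 is maximum

Proposed matching has size 3.
Maximum matching size for this graph: 3.

This is a maximum matching.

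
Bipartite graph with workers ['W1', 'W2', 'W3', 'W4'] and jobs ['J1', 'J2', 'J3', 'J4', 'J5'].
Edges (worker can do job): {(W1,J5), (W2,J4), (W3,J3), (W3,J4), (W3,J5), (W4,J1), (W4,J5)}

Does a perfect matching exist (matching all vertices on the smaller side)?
Yes, perfect matching exists (size 4)

Perfect matching: {(W1,J5), (W2,J4), (W3,J3), (W4,J1)}
All 4 vertices on the smaller side are matched.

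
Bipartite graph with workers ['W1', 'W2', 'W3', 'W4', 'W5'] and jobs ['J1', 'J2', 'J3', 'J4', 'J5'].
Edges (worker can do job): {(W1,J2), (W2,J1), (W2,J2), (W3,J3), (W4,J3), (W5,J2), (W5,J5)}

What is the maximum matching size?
Maximum matching size = 4

Maximum matching: {(W1,J2), (W2,J1), (W3,J3), (W5,J5)}
Size: 4

This assigns 4 workers to 4 distinct jobs.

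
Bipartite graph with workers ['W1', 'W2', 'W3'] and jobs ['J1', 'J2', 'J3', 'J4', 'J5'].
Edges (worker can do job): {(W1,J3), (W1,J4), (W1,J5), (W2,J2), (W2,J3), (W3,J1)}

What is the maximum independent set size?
Maximum independent set = 5

By König's theorem:
- Min vertex cover = Max matching = 3
- Max independent set = Total vertices - Min vertex cover
- Max independent set = 8 - 3 = 5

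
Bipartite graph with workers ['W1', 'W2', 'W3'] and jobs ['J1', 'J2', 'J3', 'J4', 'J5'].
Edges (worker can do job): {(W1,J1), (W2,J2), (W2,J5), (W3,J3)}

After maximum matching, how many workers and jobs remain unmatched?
Unmatched: 0 workers, 2 jobs

Maximum matching size: 3
Workers: 3 total, 3 matched, 0 unmatched
Jobs: 5 total, 3 matched, 2 unmatched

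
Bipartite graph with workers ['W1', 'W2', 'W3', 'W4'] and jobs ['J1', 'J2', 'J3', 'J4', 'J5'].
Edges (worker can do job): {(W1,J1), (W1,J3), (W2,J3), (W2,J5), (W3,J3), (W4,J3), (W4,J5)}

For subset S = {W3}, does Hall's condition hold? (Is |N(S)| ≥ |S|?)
Yes: |N(S)| = 1, |S| = 1

Subset S = {W3}
Neighbors N(S) = {J3}

|N(S)| = 1, |S| = 1
Hall's condition: |N(S)| ≥ |S| is satisfied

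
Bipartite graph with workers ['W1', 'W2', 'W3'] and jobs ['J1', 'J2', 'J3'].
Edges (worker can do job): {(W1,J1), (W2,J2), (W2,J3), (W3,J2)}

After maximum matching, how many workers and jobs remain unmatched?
Unmatched: 0 workers, 0 jobs

Maximum matching size: 3
Workers: 3 total, 3 matched, 0 unmatched
Jobs: 3 total, 3 matched, 0 unmatched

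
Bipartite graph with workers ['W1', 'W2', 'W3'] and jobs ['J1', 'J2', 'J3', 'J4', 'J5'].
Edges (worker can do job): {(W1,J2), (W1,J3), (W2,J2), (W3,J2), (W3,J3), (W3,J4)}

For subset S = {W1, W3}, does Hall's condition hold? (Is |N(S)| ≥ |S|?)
Yes: |N(S)| = 3, |S| = 2

Subset S = {W1, W3}
Neighbors N(S) = {J2, J3, J4}

|N(S)| = 3, |S| = 2
Hall's condition: |N(S)| ≥ |S| is satisfied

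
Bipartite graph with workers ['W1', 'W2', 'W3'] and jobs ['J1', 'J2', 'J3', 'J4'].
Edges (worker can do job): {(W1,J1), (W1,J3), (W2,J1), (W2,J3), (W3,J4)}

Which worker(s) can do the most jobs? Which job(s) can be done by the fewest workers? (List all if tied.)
Most versatile: W1, W2 (2 jobs); Least covered: J2 (0 workers)

Worker degrees (jobs they can do): W1:2, W2:2, W3:1
Job degrees (workers who can do it): J1:2, J2:0, J3:2, J4:1

Maximum worker degree is 2, achieved by: W1, W2
Minimum job degree is 0, achieved by: J2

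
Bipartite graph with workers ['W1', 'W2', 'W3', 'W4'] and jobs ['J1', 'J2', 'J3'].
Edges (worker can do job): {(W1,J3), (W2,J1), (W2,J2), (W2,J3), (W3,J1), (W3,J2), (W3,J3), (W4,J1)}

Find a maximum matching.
Matching: {(W1,J3), (W3,J2), (W4,J1)}

Maximum matching (size 3):
  W1 → J3
  W3 → J2
  W4 → J1

Each worker is assigned to at most one job, and each job to at most one worker.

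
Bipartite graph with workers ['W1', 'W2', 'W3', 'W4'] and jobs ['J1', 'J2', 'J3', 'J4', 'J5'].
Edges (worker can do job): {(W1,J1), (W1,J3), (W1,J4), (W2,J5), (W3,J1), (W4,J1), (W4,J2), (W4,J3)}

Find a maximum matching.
Matching: {(W1,J4), (W2,J5), (W3,J1), (W4,J2)}

Maximum matching (size 4):
  W1 → J4
  W2 → J5
  W3 → J1
  W4 → J2

Each worker is assigned to at most one job, and each job to at most one worker.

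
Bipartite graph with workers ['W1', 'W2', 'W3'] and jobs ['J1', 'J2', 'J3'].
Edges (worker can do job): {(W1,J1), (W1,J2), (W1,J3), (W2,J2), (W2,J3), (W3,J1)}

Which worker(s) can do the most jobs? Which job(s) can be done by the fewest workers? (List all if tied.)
Most versatile: W1 (3 jobs); Least covered: J1, J2, J3 (2 workers)

Worker degrees (jobs they can do): W1:3, W2:2, W3:1
Job degrees (workers who can do it): J1:2, J2:2, J3:2

Maximum worker degree is 3, achieved by: W1
Minimum job degree is 2, achieved by: J1, J2, J3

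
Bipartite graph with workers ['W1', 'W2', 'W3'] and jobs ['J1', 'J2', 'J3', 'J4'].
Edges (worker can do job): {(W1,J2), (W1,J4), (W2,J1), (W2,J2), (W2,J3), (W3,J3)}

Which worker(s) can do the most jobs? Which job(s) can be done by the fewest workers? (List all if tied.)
Most versatile: W2 (3 jobs); Least covered: J1, J4 (1 workers)

Worker degrees (jobs they can do): W1:2, W2:3, W3:1
Job degrees (workers who can do it): J1:1, J2:2, J3:2, J4:1

Maximum worker degree is 3, achieved by: W2
Minimum job degree is 1, achieved by: J1, J4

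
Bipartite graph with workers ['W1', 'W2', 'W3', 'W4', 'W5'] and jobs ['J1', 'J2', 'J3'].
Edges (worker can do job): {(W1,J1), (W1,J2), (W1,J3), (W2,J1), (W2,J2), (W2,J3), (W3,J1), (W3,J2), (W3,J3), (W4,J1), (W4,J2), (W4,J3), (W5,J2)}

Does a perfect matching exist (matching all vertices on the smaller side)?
Yes, perfect matching exists (size 3)

Perfect matching: {(W3,J1), (W4,J3), (W5,J2)}
All 3 vertices on the smaller side are matched.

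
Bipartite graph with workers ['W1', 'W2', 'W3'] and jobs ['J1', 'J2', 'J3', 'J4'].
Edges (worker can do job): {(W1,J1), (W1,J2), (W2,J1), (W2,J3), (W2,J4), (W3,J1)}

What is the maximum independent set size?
Maximum independent set = 4

By König's theorem:
- Min vertex cover = Max matching = 3
- Max independent set = Total vertices - Min vertex cover
- Max independent set = 7 - 3 = 4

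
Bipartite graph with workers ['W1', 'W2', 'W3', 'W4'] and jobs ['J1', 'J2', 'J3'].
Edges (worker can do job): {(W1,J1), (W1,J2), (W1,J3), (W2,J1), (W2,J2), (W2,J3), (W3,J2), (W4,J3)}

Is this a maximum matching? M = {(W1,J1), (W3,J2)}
No, size 2 is not maximum

Proposed matching has size 2.
Maximum matching size for this graph: 3.

This is NOT maximum - can be improved to size 3.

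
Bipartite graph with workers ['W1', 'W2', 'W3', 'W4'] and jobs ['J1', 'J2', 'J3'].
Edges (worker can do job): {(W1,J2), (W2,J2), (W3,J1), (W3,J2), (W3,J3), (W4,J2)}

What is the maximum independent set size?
Maximum independent set = 5

By König's theorem:
- Min vertex cover = Max matching = 2
- Max independent set = Total vertices - Min vertex cover
- Max independent set = 7 - 2 = 5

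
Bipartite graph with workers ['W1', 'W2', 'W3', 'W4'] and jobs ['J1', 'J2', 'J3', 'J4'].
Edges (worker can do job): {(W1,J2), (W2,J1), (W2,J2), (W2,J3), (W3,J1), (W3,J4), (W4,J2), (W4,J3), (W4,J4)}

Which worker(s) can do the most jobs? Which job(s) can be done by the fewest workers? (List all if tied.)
Most versatile: W2, W4 (3 jobs); Least covered: J1, J3, J4 (2 workers)

Worker degrees (jobs they can do): W1:1, W2:3, W3:2, W4:3
Job degrees (workers who can do it): J1:2, J2:3, J3:2, J4:2

Maximum worker degree is 3, achieved by: W2, W4
Minimum job degree is 2, achieved by: J1, J3, J4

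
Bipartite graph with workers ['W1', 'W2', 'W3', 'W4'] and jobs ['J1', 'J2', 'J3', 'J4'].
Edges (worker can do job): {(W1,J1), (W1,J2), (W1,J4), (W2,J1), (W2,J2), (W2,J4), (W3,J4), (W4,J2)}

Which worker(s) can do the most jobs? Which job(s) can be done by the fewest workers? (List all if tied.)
Most versatile: W1, W2 (3 jobs); Least covered: J3 (0 workers)

Worker degrees (jobs they can do): W1:3, W2:3, W3:1, W4:1
Job degrees (workers who can do it): J1:2, J2:3, J3:0, J4:3

Maximum worker degree is 3, achieved by: W1, W2
Minimum job degree is 0, achieved by: J3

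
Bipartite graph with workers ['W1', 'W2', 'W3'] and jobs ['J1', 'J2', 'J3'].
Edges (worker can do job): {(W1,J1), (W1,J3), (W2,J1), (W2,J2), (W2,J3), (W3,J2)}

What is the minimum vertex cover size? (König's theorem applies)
Minimum vertex cover size = 3

By König's theorem: in bipartite graphs,
min vertex cover = max matching = 3

Maximum matching has size 3, so minimum vertex cover also has size 3.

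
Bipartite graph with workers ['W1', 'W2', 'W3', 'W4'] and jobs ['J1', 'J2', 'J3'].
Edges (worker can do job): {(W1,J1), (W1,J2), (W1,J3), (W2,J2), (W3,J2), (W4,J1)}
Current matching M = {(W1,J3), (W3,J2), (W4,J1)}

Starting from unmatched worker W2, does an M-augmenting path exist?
No augmenting path from W2

Alternating search from W2 reaches jobs: {J2}.
Every reachable job is already matched in M, and following those matched edges back to workers exposes no further unvisited jobs.
No M-augmenting path from W2 exists.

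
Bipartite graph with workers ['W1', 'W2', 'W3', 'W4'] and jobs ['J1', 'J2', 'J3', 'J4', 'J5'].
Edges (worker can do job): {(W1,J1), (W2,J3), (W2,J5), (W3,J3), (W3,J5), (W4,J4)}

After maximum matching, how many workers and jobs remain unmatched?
Unmatched: 0 workers, 1 jobs

Maximum matching size: 4
Workers: 4 total, 4 matched, 0 unmatched
Jobs: 5 total, 4 matched, 1 unmatched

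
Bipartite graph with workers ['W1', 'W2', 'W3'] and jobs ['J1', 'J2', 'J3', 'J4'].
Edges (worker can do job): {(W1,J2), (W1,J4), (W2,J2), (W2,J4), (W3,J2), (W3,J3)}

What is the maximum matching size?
Maximum matching size = 3

Maximum matching: {(W1,J4), (W2,J2), (W3,J3)}
Size: 3

This assigns 3 workers to 3 distinct jobs.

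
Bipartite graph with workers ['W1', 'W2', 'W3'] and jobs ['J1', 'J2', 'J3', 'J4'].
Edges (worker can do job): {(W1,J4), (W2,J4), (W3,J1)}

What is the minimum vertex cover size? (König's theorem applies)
Minimum vertex cover size = 2

By König's theorem: in bipartite graphs,
min vertex cover = max matching = 2

Maximum matching has size 2, so minimum vertex cover also has size 2.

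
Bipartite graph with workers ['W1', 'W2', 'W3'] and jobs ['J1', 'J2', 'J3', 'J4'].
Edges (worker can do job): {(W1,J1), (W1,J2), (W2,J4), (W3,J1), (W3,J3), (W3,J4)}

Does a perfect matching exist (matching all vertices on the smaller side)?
Yes, perfect matching exists (size 3)

Perfect matching: {(W1,J1), (W2,J4), (W3,J3)}
All 3 vertices on the smaller side are matched.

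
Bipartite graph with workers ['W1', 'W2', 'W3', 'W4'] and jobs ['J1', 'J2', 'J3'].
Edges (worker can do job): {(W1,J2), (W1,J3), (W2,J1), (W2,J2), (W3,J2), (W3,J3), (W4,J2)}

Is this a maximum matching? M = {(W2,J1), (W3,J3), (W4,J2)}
Yes, size 3 is maximum

Proposed matching has size 3.
Maximum matching size for this graph: 3.

This is a maximum matching.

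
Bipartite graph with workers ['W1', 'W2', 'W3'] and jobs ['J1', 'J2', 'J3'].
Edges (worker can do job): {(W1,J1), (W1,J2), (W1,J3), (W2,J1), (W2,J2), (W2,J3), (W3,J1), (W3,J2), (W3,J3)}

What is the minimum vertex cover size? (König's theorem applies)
Minimum vertex cover size = 3

By König's theorem: in bipartite graphs,
min vertex cover = max matching = 3

Maximum matching has size 3, so minimum vertex cover also has size 3.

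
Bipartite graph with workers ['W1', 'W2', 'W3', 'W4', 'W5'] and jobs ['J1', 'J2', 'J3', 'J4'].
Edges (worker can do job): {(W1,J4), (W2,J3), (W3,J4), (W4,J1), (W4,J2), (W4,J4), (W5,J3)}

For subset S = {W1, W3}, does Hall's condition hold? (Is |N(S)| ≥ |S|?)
No: |N(S)| = 1, |S| = 2

Subset S = {W1, W3}
Neighbors N(S) = {J4}

|N(S)| = 1, |S| = 2
Hall's condition: |N(S)| ≥ |S| is NOT satisfied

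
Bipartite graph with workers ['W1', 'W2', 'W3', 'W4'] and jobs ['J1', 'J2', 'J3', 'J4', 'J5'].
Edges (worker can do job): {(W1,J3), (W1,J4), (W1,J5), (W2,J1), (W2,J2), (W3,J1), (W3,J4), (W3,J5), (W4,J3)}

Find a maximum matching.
Matching: {(W1,J5), (W2,J1), (W3,J4), (W4,J3)}

Maximum matching (size 4):
  W1 → J5
  W2 → J1
  W3 → J4
  W4 → J3

Each worker is assigned to at most one job, and each job to at most one worker.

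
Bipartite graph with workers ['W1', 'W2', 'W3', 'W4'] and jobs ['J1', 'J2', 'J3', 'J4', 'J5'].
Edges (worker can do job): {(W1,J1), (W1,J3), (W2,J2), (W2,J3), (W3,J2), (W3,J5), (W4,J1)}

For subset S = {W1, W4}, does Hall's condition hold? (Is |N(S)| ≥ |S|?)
Yes: |N(S)| = 2, |S| = 2

Subset S = {W1, W4}
Neighbors N(S) = {J1, J3}

|N(S)| = 2, |S| = 2
Hall's condition: |N(S)| ≥ |S| is satisfied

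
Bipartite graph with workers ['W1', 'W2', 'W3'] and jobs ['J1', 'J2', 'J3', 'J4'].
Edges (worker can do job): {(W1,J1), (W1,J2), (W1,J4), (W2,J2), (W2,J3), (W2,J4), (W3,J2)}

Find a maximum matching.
Matching: {(W1,J1), (W2,J4), (W3,J2)}

Maximum matching (size 3):
  W1 → J1
  W2 → J4
  W3 → J2

Each worker is assigned to at most one job, and each job to at most one worker.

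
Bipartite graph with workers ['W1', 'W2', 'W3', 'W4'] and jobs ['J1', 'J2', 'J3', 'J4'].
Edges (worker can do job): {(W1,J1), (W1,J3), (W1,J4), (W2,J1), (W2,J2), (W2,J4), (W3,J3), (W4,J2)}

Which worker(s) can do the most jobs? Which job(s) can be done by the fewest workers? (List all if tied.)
Most versatile: W1, W2 (3 jobs); Least covered: J1, J2, J3, J4 (2 workers)

Worker degrees (jobs they can do): W1:3, W2:3, W3:1, W4:1
Job degrees (workers who can do it): J1:2, J2:2, J3:2, J4:2

Maximum worker degree is 3, achieved by: W1, W2
Minimum job degree is 2, achieved by: J1, J2, J3, J4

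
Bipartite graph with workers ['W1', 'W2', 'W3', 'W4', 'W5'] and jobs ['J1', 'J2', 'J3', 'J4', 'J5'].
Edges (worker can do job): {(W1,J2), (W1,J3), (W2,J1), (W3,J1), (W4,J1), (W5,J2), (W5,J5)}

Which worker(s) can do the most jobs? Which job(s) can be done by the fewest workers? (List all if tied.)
Most versatile: W1, W5 (2 jobs); Least covered: J4 (0 workers)

Worker degrees (jobs they can do): W1:2, W2:1, W3:1, W4:1, W5:2
Job degrees (workers who can do it): J1:3, J2:2, J3:1, J4:0, J5:1

Maximum worker degree is 2, achieved by: W1, W5
Minimum job degree is 0, achieved by: J4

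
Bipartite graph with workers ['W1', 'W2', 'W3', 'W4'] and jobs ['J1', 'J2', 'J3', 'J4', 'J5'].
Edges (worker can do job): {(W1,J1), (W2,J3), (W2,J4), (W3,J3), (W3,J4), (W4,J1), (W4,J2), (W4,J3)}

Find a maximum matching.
Matching: {(W1,J1), (W2,J3), (W3,J4), (W4,J2)}

Maximum matching (size 4):
  W1 → J1
  W2 → J3
  W3 → J4
  W4 → J2

Each worker is assigned to at most one job, and each job to at most one worker.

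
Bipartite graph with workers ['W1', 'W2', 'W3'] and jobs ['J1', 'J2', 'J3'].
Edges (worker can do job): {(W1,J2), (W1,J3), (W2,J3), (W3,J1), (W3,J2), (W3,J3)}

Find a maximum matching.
Matching: {(W1,J2), (W2,J3), (W3,J1)}

Maximum matching (size 3):
  W1 → J2
  W2 → J3
  W3 → J1

Each worker is assigned to at most one job, and each job to at most one worker.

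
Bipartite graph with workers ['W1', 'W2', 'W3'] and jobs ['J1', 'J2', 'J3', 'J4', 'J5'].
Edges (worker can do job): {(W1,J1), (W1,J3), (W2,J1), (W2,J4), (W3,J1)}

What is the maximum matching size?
Maximum matching size = 3

Maximum matching: {(W1,J3), (W2,J4), (W3,J1)}
Size: 3

This assigns 3 workers to 3 distinct jobs.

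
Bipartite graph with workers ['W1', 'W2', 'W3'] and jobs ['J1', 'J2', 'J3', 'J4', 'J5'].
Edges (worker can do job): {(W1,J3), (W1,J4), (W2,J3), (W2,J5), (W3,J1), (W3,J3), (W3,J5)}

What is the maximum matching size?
Maximum matching size = 3

Maximum matching: {(W1,J4), (W2,J3), (W3,J5)}
Size: 3

This assigns 3 workers to 3 distinct jobs.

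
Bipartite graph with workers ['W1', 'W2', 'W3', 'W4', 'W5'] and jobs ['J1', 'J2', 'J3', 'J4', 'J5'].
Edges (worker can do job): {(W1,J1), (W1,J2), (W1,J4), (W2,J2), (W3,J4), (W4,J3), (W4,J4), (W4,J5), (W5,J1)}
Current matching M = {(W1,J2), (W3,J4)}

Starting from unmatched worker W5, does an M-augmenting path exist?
Yes: W5 → J1

An M-augmenting path alternates non-matching / matching edges, starting and ending at unmatched vertices.
Path: W5 → J1
(J1 is unmatched in M, so the path is augmenting.)
Flipping edges along this path would increase |M| from 2 to 3.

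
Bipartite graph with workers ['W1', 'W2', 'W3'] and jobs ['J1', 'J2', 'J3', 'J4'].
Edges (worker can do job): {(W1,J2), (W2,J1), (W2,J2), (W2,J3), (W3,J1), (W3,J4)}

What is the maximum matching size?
Maximum matching size = 3

Maximum matching: {(W1,J2), (W2,J3), (W3,J1)}
Size: 3

This assigns 3 workers to 3 distinct jobs.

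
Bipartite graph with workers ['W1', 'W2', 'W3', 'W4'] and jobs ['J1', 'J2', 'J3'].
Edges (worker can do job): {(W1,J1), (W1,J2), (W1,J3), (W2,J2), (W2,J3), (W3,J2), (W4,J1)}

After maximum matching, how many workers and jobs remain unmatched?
Unmatched: 1 workers, 0 jobs

Maximum matching size: 3
Workers: 4 total, 3 matched, 1 unmatched
Jobs: 3 total, 3 matched, 0 unmatched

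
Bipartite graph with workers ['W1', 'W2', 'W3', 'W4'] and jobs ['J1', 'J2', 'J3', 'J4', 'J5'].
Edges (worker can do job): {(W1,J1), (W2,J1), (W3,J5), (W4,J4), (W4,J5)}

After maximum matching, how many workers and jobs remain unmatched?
Unmatched: 1 workers, 2 jobs

Maximum matching size: 3
Workers: 4 total, 3 matched, 1 unmatched
Jobs: 5 total, 3 matched, 2 unmatched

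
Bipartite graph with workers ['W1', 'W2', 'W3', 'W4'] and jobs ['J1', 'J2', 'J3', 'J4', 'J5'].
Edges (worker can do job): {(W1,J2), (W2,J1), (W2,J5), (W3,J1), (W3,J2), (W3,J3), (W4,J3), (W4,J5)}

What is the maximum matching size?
Maximum matching size = 4

Maximum matching: {(W1,J2), (W2,J5), (W3,J1), (W4,J3)}
Size: 4

This assigns 4 workers to 4 distinct jobs.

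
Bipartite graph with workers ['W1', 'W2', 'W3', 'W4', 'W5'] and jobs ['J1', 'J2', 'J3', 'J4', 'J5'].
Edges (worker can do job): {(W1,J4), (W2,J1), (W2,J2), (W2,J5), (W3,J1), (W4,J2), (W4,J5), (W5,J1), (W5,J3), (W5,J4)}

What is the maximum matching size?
Maximum matching size = 5

Maximum matching: {(W1,J4), (W2,J5), (W3,J1), (W4,J2), (W5,J3)}
Size: 5

This assigns 5 workers to 5 distinct jobs.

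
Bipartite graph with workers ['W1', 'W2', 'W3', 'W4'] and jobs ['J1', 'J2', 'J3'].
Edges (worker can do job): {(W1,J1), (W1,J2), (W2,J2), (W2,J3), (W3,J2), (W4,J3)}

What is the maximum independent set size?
Maximum independent set = 4

By König's theorem:
- Min vertex cover = Max matching = 3
- Max independent set = Total vertices - Min vertex cover
- Max independent set = 7 - 3 = 4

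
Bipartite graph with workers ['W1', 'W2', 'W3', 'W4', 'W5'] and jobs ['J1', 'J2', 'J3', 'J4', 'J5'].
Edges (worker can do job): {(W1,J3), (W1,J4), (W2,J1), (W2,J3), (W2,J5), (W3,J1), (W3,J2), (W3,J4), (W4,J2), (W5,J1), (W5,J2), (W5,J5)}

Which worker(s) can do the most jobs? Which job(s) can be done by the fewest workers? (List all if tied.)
Most versatile: W2, W3, W5 (3 jobs); Least covered: J3, J4, J5 (2 workers)

Worker degrees (jobs they can do): W1:2, W2:3, W3:3, W4:1, W5:3
Job degrees (workers who can do it): J1:3, J2:3, J3:2, J4:2, J5:2

Maximum worker degree is 3, achieved by: W2, W3, W5
Minimum job degree is 2, achieved by: J3, J4, J5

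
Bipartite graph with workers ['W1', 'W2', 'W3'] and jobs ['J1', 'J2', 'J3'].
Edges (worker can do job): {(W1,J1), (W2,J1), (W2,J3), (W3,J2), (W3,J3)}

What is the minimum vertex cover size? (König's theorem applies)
Minimum vertex cover size = 3

By König's theorem: in bipartite graphs,
min vertex cover = max matching = 3

Maximum matching has size 3, so minimum vertex cover also has size 3.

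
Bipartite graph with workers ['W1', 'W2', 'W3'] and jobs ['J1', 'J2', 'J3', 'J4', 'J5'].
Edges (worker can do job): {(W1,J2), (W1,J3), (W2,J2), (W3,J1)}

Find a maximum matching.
Matching: {(W1,J3), (W2,J2), (W3,J1)}

Maximum matching (size 3):
  W1 → J3
  W2 → J2
  W3 → J1

Each worker is assigned to at most one job, and each job to at most one worker.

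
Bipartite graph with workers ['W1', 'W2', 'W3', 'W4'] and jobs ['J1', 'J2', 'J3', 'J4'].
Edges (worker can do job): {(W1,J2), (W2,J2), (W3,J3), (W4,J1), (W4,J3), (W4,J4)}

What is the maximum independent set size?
Maximum independent set = 5

By König's theorem:
- Min vertex cover = Max matching = 3
- Max independent set = Total vertices - Min vertex cover
- Max independent set = 8 - 3 = 5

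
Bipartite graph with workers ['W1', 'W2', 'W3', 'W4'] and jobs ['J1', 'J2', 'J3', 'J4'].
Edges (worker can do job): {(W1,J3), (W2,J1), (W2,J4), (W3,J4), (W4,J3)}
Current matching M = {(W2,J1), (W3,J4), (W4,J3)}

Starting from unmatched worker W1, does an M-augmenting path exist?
No augmenting path from W1

Alternating search from W1 reaches jobs: {J3}.
Every reachable job is already matched in M, and following those matched edges back to workers exposes no further unvisited jobs.
No M-augmenting path from W1 exists.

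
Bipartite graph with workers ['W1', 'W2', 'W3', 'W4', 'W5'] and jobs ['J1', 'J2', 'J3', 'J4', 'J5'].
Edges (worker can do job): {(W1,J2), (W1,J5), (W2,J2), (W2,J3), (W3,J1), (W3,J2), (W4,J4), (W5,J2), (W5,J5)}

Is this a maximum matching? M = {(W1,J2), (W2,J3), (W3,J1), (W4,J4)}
No, size 4 is not maximum

Proposed matching has size 4.
Maximum matching size for this graph: 5.

This is NOT maximum - can be improved to size 5.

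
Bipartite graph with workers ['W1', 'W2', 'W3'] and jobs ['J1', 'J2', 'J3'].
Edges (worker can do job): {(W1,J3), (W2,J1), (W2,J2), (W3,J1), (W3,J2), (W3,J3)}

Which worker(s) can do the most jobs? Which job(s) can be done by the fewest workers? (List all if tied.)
Most versatile: W3 (3 jobs); Least covered: J1, J2, J3 (2 workers)

Worker degrees (jobs they can do): W1:1, W2:2, W3:3
Job degrees (workers who can do it): J1:2, J2:2, J3:2

Maximum worker degree is 3, achieved by: W3
Minimum job degree is 2, achieved by: J1, J2, J3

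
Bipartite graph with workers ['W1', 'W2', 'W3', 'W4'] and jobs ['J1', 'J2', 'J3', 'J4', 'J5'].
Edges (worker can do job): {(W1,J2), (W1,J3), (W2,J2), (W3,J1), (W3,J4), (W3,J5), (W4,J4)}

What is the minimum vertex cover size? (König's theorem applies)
Minimum vertex cover size = 4

By König's theorem: in bipartite graphs,
min vertex cover = max matching = 4

Maximum matching has size 4, so minimum vertex cover also has size 4.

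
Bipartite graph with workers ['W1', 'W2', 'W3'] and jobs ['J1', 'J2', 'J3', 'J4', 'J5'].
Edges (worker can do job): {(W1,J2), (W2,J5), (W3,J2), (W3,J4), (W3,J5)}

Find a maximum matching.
Matching: {(W1,J2), (W2,J5), (W3,J4)}

Maximum matching (size 3):
  W1 → J2
  W2 → J5
  W3 → J4

Each worker is assigned to at most one job, and each job to at most one worker.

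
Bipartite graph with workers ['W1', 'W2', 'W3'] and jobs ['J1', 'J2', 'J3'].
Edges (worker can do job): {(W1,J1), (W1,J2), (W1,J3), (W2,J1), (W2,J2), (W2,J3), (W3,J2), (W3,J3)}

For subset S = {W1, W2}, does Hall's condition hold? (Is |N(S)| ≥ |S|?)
Yes: |N(S)| = 3, |S| = 2

Subset S = {W1, W2}
Neighbors N(S) = {J1, J2, J3}

|N(S)| = 3, |S| = 2
Hall's condition: |N(S)| ≥ |S| is satisfied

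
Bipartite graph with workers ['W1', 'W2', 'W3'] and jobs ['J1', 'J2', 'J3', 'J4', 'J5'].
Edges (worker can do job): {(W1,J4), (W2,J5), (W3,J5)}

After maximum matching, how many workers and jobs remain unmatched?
Unmatched: 1 workers, 3 jobs

Maximum matching size: 2
Workers: 3 total, 2 matched, 1 unmatched
Jobs: 5 total, 2 matched, 3 unmatched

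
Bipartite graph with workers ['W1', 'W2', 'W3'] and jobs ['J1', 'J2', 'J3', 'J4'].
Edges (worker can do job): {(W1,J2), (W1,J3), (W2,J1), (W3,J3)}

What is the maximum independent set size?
Maximum independent set = 4

By König's theorem:
- Min vertex cover = Max matching = 3
- Max independent set = Total vertices - Min vertex cover
- Max independent set = 7 - 3 = 4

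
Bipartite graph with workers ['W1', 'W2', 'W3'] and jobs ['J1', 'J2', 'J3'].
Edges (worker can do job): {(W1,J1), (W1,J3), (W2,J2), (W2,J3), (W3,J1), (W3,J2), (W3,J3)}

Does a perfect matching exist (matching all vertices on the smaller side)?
Yes, perfect matching exists (size 3)

Perfect matching: {(W1,J1), (W2,J2), (W3,J3)}
All 3 vertices on the smaller side are matched.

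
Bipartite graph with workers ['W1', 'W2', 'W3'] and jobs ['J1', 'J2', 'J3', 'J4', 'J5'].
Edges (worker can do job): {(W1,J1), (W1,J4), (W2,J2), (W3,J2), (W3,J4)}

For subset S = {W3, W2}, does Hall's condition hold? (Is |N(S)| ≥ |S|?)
Yes: |N(S)| = 2, |S| = 2

Subset S = {W3, W2}
Neighbors N(S) = {J2, J4}

|N(S)| = 2, |S| = 2
Hall's condition: |N(S)| ≥ |S| is satisfied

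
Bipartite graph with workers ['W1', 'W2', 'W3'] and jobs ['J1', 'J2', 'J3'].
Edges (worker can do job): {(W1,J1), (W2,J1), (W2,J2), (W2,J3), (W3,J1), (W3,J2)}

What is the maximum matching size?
Maximum matching size = 3

Maximum matching: {(W1,J1), (W2,J3), (W3,J2)}
Size: 3

This assigns 3 workers to 3 distinct jobs.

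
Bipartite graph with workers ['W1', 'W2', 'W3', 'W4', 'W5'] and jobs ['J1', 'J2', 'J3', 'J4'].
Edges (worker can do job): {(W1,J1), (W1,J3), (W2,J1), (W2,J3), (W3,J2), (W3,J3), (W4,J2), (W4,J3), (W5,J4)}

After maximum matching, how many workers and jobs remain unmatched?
Unmatched: 1 workers, 0 jobs

Maximum matching size: 4
Workers: 5 total, 4 matched, 1 unmatched
Jobs: 4 total, 4 matched, 0 unmatched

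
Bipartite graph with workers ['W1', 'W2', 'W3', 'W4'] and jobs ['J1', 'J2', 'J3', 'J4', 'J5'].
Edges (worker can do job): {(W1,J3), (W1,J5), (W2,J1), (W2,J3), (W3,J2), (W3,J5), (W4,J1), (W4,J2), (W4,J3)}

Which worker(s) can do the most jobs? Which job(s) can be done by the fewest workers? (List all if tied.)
Most versatile: W4 (3 jobs); Least covered: J4 (0 workers)

Worker degrees (jobs they can do): W1:2, W2:2, W3:2, W4:3
Job degrees (workers who can do it): J1:2, J2:2, J3:3, J4:0, J5:2

Maximum worker degree is 3, achieved by: W4
Minimum job degree is 0, achieved by: J4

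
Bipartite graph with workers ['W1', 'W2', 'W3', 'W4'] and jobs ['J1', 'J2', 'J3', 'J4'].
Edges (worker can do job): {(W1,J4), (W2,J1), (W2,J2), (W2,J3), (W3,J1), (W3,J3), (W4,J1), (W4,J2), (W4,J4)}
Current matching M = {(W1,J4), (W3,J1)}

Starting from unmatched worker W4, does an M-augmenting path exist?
Yes: W4 → J2

An M-augmenting path alternates non-matching / matching edges, starting and ending at unmatched vertices.
Path: W4 → J2
(J2 is unmatched in M, so the path is augmenting.)
Flipping edges along this path would increase |M| from 2 to 3.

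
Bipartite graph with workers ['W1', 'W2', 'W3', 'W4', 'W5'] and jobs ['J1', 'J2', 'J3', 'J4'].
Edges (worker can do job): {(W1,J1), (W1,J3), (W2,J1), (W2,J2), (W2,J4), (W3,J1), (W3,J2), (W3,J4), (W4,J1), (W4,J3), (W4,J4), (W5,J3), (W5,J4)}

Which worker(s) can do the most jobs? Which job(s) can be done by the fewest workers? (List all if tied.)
Most versatile: W2, W3, W4 (3 jobs); Least covered: J2 (2 workers)

Worker degrees (jobs they can do): W1:2, W2:3, W3:3, W4:3, W5:2
Job degrees (workers who can do it): J1:4, J2:2, J3:3, J4:4

Maximum worker degree is 3, achieved by: W2, W3, W4
Minimum job degree is 2, achieved by: J2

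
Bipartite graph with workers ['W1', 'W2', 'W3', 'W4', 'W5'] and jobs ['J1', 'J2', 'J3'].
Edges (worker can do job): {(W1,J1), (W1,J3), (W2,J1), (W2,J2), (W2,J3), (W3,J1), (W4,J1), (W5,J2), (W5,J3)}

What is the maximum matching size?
Maximum matching size = 3

Maximum matching: {(W1,J3), (W3,J1), (W5,J2)}
Size: 3

This assigns 3 workers to 3 distinct jobs.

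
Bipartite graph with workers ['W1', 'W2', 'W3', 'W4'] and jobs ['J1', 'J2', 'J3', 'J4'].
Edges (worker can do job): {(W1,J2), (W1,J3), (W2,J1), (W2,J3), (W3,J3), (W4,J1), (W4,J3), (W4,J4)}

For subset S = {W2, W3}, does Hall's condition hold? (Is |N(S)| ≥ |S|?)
Yes: |N(S)| = 2, |S| = 2

Subset S = {W2, W3}
Neighbors N(S) = {J1, J3}

|N(S)| = 2, |S| = 2
Hall's condition: |N(S)| ≥ |S| is satisfied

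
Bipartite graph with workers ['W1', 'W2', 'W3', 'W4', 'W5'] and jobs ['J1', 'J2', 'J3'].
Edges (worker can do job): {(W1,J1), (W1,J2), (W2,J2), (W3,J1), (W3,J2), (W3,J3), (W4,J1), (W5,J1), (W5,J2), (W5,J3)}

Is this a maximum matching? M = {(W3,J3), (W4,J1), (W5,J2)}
Yes, size 3 is maximum

Proposed matching has size 3.
Maximum matching size for this graph: 3.

This is a maximum matching.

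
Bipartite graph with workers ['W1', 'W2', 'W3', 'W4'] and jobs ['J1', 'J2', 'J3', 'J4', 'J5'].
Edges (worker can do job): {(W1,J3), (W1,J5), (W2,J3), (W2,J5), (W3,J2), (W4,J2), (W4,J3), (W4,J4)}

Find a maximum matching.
Matching: {(W1,J3), (W2,J5), (W3,J2), (W4,J4)}

Maximum matching (size 4):
  W1 → J3
  W2 → J5
  W3 → J2
  W4 → J4

Each worker is assigned to at most one job, and each job to at most one worker.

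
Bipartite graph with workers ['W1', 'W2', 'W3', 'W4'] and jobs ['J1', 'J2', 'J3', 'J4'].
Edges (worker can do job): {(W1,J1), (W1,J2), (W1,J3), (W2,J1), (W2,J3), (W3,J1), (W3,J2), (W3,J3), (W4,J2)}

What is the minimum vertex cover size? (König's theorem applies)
Minimum vertex cover size = 3

By König's theorem: in bipartite graphs,
min vertex cover = max matching = 3

Maximum matching has size 3, so minimum vertex cover also has size 3.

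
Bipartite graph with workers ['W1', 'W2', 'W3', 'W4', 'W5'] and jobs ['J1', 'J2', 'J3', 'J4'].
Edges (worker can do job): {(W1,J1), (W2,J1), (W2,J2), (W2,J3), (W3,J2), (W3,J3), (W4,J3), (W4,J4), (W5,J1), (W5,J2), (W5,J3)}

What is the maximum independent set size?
Maximum independent set = 5

By König's theorem:
- Min vertex cover = Max matching = 4
- Max independent set = Total vertices - Min vertex cover
- Max independent set = 9 - 4 = 5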